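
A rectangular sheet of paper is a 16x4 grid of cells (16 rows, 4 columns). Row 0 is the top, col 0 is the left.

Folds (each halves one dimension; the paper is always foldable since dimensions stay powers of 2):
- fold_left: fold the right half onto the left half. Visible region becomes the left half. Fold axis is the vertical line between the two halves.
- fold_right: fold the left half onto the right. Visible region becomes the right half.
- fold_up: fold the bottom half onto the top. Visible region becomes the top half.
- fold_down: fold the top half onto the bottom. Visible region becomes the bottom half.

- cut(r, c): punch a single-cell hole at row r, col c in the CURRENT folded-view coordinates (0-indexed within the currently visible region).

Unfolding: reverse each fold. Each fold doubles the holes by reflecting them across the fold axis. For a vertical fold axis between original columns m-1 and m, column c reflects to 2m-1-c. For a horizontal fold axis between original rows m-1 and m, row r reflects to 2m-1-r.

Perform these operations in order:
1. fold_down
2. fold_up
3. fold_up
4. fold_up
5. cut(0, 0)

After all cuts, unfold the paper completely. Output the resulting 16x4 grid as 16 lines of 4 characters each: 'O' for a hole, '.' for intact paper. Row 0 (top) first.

Answer: O...
O...
O...
O...
O...
O...
O...
O...
O...
O...
O...
O...
O...
O...
O...
O...

Derivation:
Op 1 fold_down: fold axis h@8; visible region now rows[8,16) x cols[0,4) = 8x4
Op 2 fold_up: fold axis h@12; visible region now rows[8,12) x cols[0,4) = 4x4
Op 3 fold_up: fold axis h@10; visible region now rows[8,10) x cols[0,4) = 2x4
Op 4 fold_up: fold axis h@9; visible region now rows[8,9) x cols[0,4) = 1x4
Op 5 cut(0, 0): punch at orig (8,0); cuts so far [(8, 0)]; region rows[8,9) x cols[0,4) = 1x4
Unfold 1 (reflect across h@9): 2 holes -> [(8, 0), (9, 0)]
Unfold 2 (reflect across h@10): 4 holes -> [(8, 0), (9, 0), (10, 0), (11, 0)]
Unfold 3 (reflect across h@12): 8 holes -> [(8, 0), (9, 0), (10, 0), (11, 0), (12, 0), (13, 0), (14, 0), (15, 0)]
Unfold 4 (reflect across h@8): 16 holes -> [(0, 0), (1, 0), (2, 0), (3, 0), (4, 0), (5, 0), (6, 0), (7, 0), (8, 0), (9, 0), (10, 0), (11, 0), (12, 0), (13, 0), (14, 0), (15, 0)]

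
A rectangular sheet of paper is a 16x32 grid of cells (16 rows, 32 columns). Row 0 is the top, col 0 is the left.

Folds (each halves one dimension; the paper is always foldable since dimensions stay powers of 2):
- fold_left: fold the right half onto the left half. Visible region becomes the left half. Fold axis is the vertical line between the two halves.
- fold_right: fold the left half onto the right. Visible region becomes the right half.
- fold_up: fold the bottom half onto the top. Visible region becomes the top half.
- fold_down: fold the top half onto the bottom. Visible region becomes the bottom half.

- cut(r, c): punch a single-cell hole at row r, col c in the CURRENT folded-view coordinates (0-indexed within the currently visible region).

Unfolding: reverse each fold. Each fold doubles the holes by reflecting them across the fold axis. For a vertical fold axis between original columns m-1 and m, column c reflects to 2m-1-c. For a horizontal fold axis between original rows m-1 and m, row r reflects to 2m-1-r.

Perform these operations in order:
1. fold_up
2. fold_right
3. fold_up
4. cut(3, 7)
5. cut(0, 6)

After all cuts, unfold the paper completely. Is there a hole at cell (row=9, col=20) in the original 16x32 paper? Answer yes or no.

Op 1 fold_up: fold axis h@8; visible region now rows[0,8) x cols[0,32) = 8x32
Op 2 fold_right: fold axis v@16; visible region now rows[0,8) x cols[16,32) = 8x16
Op 3 fold_up: fold axis h@4; visible region now rows[0,4) x cols[16,32) = 4x16
Op 4 cut(3, 7): punch at orig (3,23); cuts so far [(3, 23)]; region rows[0,4) x cols[16,32) = 4x16
Op 5 cut(0, 6): punch at orig (0,22); cuts so far [(0, 22), (3, 23)]; region rows[0,4) x cols[16,32) = 4x16
Unfold 1 (reflect across h@4): 4 holes -> [(0, 22), (3, 23), (4, 23), (7, 22)]
Unfold 2 (reflect across v@16): 8 holes -> [(0, 9), (0, 22), (3, 8), (3, 23), (4, 8), (4, 23), (7, 9), (7, 22)]
Unfold 3 (reflect across h@8): 16 holes -> [(0, 9), (0, 22), (3, 8), (3, 23), (4, 8), (4, 23), (7, 9), (7, 22), (8, 9), (8, 22), (11, 8), (11, 23), (12, 8), (12, 23), (15, 9), (15, 22)]
Holes: [(0, 9), (0, 22), (3, 8), (3, 23), (4, 8), (4, 23), (7, 9), (7, 22), (8, 9), (8, 22), (11, 8), (11, 23), (12, 8), (12, 23), (15, 9), (15, 22)]

Answer: no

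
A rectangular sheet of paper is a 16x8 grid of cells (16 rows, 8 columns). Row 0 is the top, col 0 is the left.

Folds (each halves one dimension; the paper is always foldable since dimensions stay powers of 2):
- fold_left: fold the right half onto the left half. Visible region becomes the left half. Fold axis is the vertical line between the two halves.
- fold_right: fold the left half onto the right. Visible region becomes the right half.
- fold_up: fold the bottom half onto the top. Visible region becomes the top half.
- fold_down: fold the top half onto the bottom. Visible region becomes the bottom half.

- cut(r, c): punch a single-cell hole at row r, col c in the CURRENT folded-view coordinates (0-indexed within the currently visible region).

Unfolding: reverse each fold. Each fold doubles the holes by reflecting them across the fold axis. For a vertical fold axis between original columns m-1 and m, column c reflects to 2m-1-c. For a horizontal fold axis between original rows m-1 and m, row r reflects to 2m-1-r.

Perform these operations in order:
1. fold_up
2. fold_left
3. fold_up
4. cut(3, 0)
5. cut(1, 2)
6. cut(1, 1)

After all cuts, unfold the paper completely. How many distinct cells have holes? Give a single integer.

Answer: 24

Derivation:
Op 1 fold_up: fold axis h@8; visible region now rows[0,8) x cols[0,8) = 8x8
Op 2 fold_left: fold axis v@4; visible region now rows[0,8) x cols[0,4) = 8x4
Op 3 fold_up: fold axis h@4; visible region now rows[0,4) x cols[0,4) = 4x4
Op 4 cut(3, 0): punch at orig (3,0); cuts so far [(3, 0)]; region rows[0,4) x cols[0,4) = 4x4
Op 5 cut(1, 2): punch at orig (1,2); cuts so far [(1, 2), (3, 0)]; region rows[0,4) x cols[0,4) = 4x4
Op 6 cut(1, 1): punch at orig (1,1); cuts so far [(1, 1), (1, 2), (3, 0)]; region rows[0,4) x cols[0,4) = 4x4
Unfold 1 (reflect across h@4): 6 holes -> [(1, 1), (1, 2), (3, 0), (4, 0), (6, 1), (6, 2)]
Unfold 2 (reflect across v@4): 12 holes -> [(1, 1), (1, 2), (1, 5), (1, 6), (3, 0), (3, 7), (4, 0), (4, 7), (6, 1), (6, 2), (6, 5), (6, 6)]
Unfold 3 (reflect across h@8): 24 holes -> [(1, 1), (1, 2), (1, 5), (1, 6), (3, 0), (3, 7), (4, 0), (4, 7), (6, 1), (6, 2), (6, 5), (6, 6), (9, 1), (9, 2), (9, 5), (9, 6), (11, 0), (11, 7), (12, 0), (12, 7), (14, 1), (14, 2), (14, 5), (14, 6)]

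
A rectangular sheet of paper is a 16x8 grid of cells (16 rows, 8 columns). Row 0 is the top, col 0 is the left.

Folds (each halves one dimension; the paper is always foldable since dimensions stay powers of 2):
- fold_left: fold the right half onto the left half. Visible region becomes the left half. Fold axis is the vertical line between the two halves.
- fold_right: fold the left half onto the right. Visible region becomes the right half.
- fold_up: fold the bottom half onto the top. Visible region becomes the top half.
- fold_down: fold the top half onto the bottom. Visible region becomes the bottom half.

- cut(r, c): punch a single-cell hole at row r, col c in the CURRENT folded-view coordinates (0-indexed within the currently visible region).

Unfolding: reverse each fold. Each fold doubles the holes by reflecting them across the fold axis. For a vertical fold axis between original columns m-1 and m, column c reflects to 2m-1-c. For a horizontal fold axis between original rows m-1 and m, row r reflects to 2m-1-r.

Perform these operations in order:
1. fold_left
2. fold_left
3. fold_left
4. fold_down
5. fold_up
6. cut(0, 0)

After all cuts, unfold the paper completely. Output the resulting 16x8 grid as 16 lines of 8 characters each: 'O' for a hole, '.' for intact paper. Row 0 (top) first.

Op 1 fold_left: fold axis v@4; visible region now rows[0,16) x cols[0,4) = 16x4
Op 2 fold_left: fold axis v@2; visible region now rows[0,16) x cols[0,2) = 16x2
Op 3 fold_left: fold axis v@1; visible region now rows[0,16) x cols[0,1) = 16x1
Op 4 fold_down: fold axis h@8; visible region now rows[8,16) x cols[0,1) = 8x1
Op 5 fold_up: fold axis h@12; visible region now rows[8,12) x cols[0,1) = 4x1
Op 6 cut(0, 0): punch at orig (8,0); cuts so far [(8, 0)]; region rows[8,12) x cols[0,1) = 4x1
Unfold 1 (reflect across h@12): 2 holes -> [(8, 0), (15, 0)]
Unfold 2 (reflect across h@8): 4 holes -> [(0, 0), (7, 0), (8, 0), (15, 0)]
Unfold 3 (reflect across v@1): 8 holes -> [(0, 0), (0, 1), (7, 0), (7, 1), (8, 0), (8, 1), (15, 0), (15, 1)]
Unfold 4 (reflect across v@2): 16 holes -> [(0, 0), (0, 1), (0, 2), (0, 3), (7, 0), (7, 1), (7, 2), (7, 3), (8, 0), (8, 1), (8, 2), (8, 3), (15, 0), (15, 1), (15, 2), (15, 3)]
Unfold 5 (reflect across v@4): 32 holes -> [(0, 0), (0, 1), (0, 2), (0, 3), (0, 4), (0, 5), (0, 6), (0, 7), (7, 0), (7, 1), (7, 2), (7, 3), (7, 4), (7, 5), (7, 6), (7, 7), (8, 0), (8, 1), (8, 2), (8, 3), (8, 4), (8, 5), (8, 6), (8, 7), (15, 0), (15, 1), (15, 2), (15, 3), (15, 4), (15, 5), (15, 6), (15, 7)]

Answer: OOOOOOOO
........
........
........
........
........
........
OOOOOOOO
OOOOOOOO
........
........
........
........
........
........
OOOOOOOO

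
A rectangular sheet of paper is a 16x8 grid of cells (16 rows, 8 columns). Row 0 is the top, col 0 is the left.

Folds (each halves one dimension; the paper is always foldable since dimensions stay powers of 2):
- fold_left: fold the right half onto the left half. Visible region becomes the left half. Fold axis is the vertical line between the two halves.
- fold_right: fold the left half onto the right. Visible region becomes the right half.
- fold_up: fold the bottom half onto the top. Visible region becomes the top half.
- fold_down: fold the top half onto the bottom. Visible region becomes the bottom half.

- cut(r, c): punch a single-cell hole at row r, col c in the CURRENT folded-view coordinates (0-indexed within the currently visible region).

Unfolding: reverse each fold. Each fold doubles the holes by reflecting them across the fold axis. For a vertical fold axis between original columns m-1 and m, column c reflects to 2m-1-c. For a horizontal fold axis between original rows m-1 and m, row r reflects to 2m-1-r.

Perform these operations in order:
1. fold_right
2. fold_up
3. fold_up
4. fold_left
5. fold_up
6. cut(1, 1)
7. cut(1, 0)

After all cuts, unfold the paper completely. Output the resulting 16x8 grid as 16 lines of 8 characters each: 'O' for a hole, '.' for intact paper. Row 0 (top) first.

Answer: ........
OOOOOOOO
OOOOOOOO
........
........
OOOOOOOO
OOOOOOOO
........
........
OOOOOOOO
OOOOOOOO
........
........
OOOOOOOO
OOOOOOOO
........

Derivation:
Op 1 fold_right: fold axis v@4; visible region now rows[0,16) x cols[4,8) = 16x4
Op 2 fold_up: fold axis h@8; visible region now rows[0,8) x cols[4,8) = 8x4
Op 3 fold_up: fold axis h@4; visible region now rows[0,4) x cols[4,8) = 4x4
Op 4 fold_left: fold axis v@6; visible region now rows[0,4) x cols[4,6) = 4x2
Op 5 fold_up: fold axis h@2; visible region now rows[0,2) x cols[4,6) = 2x2
Op 6 cut(1, 1): punch at orig (1,5); cuts so far [(1, 5)]; region rows[0,2) x cols[4,6) = 2x2
Op 7 cut(1, 0): punch at orig (1,4); cuts so far [(1, 4), (1, 5)]; region rows[0,2) x cols[4,6) = 2x2
Unfold 1 (reflect across h@2): 4 holes -> [(1, 4), (1, 5), (2, 4), (2, 5)]
Unfold 2 (reflect across v@6): 8 holes -> [(1, 4), (1, 5), (1, 6), (1, 7), (2, 4), (2, 5), (2, 6), (2, 7)]
Unfold 3 (reflect across h@4): 16 holes -> [(1, 4), (1, 5), (1, 6), (1, 7), (2, 4), (2, 5), (2, 6), (2, 7), (5, 4), (5, 5), (5, 6), (5, 7), (6, 4), (6, 5), (6, 6), (6, 7)]
Unfold 4 (reflect across h@8): 32 holes -> [(1, 4), (1, 5), (1, 6), (1, 7), (2, 4), (2, 5), (2, 6), (2, 7), (5, 4), (5, 5), (5, 6), (5, 7), (6, 4), (6, 5), (6, 6), (6, 7), (9, 4), (9, 5), (9, 6), (9, 7), (10, 4), (10, 5), (10, 6), (10, 7), (13, 4), (13, 5), (13, 6), (13, 7), (14, 4), (14, 5), (14, 6), (14, 7)]
Unfold 5 (reflect across v@4): 64 holes -> [(1, 0), (1, 1), (1, 2), (1, 3), (1, 4), (1, 5), (1, 6), (1, 7), (2, 0), (2, 1), (2, 2), (2, 3), (2, 4), (2, 5), (2, 6), (2, 7), (5, 0), (5, 1), (5, 2), (5, 3), (5, 4), (5, 5), (5, 6), (5, 7), (6, 0), (6, 1), (6, 2), (6, 3), (6, 4), (6, 5), (6, 6), (6, 7), (9, 0), (9, 1), (9, 2), (9, 3), (9, 4), (9, 5), (9, 6), (9, 7), (10, 0), (10, 1), (10, 2), (10, 3), (10, 4), (10, 5), (10, 6), (10, 7), (13, 0), (13, 1), (13, 2), (13, 3), (13, 4), (13, 5), (13, 6), (13, 7), (14, 0), (14, 1), (14, 2), (14, 3), (14, 4), (14, 5), (14, 6), (14, 7)]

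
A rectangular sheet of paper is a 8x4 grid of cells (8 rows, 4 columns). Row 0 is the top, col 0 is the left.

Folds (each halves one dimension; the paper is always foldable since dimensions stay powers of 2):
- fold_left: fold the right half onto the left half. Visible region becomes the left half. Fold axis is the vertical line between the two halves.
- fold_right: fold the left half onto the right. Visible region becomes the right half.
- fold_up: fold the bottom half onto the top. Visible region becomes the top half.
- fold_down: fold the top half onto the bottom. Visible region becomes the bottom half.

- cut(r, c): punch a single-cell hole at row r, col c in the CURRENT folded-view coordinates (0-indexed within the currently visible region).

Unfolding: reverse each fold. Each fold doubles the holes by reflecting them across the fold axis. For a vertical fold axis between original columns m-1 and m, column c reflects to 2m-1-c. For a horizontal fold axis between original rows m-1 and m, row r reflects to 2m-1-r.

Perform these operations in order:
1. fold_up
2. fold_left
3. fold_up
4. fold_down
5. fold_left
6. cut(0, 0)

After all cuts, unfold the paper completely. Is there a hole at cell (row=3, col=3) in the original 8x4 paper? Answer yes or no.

Answer: yes

Derivation:
Op 1 fold_up: fold axis h@4; visible region now rows[0,4) x cols[0,4) = 4x4
Op 2 fold_left: fold axis v@2; visible region now rows[0,4) x cols[0,2) = 4x2
Op 3 fold_up: fold axis h@2; visible region now rows[0,2) x cols[0,2) = 2x2
Op 4 fold_down: fold axis h@1; visible region now rows[1,2) x cols[0,2) = 1x2
Op 5 fold_left: fold axis v@1; visible region now rows[1,2) x cols[0,1) = 1x1
Op 6 cut(0, 0): punch at orig (1,0); cuts so far [(1, 0)]; region rows[1,2) x cols[0,1) = 1x1
Unfold 1 (reflect across v@1): 2 holes -> [(1, 0), (1, 1)]
Unfold 2 (reflect across h@1): 4 holes -> [(0, 0), (0, 1), (1, 0), (1, 1)]
Unfold 3 (reflect across h@2): 8 holes -> [(0, 0), (0, 1), (1, 0), (1, 1), (2, 0), (2, 1), (3, 0), (3, 1)]
Unfold 4 (reflect across v@2): 16 holes -> [(0, 0), (0, 1), (0, 2), (0, 3), (1, 0), (1, 1), (1, 2), (1, 3), (2, 0), (2, 1), (2, 2), (2, 3), (3, 0), (3, 1), (3, 2), (3, 3)]
Unfold 5 (reflect across h@4): 32 holes -> [(0, 0), (0, 1), (0, 2), (0, 3), (1, 0), (1, 1), (1, 2), (1, 3), (2, 0), (2, 1), (2, 2), (2, 3), (3, 0), (3, 1), (3, 2), (3, 3), (4, 0), (4, 1), (4, 2), (4, 3), (5, 0), (5, 1), (5, 2), (5, 3), (6, 0), (6, 1), (6, 2), (6, 3), (7, 0), (7, 1), (7, 2), (7, 3)]
Holes: [(0, 0), (0, 1), (0, 2), (0, 3), (1, 0), (1, 1), (1, 2), (1, 3), (2, 0), (2, 1), (2, 2), (2, 3), (3, 0), (3, 1), (3, 2), (3, 3), (4, 0), (4, 1), (4, 2), (4, 3), (5, 0), (5, 1), (5, 2), (5, 3), (6, 0), (6, 1), (6, 2), (6, 3), (7, 0), (7, 1), (7, 2), (7, 3)]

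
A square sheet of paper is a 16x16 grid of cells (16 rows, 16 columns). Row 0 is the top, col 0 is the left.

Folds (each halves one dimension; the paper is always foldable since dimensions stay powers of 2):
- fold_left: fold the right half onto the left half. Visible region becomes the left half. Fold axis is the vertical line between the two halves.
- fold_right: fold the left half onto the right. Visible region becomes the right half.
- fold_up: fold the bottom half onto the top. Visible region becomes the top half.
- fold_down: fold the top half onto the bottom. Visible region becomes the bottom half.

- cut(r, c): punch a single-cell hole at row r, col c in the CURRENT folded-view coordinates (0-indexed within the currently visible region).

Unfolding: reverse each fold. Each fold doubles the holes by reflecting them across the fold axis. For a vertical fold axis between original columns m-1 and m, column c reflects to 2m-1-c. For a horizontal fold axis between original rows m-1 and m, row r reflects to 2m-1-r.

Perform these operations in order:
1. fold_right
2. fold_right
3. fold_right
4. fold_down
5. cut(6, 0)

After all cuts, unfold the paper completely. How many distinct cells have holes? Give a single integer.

Answer: 16

Derivation:
Op 1 fold_right: fold axis v@8; visible region now rows[0,16) x cols[8,16) = 16x8
Op 2 fold_right: fold axis v@12; visible region now rows[0,16) x cols[12,16) = 16x4
Op 3 fold_right: fold axis v@14; visible region now rows[0,16) x cols[14,16) = 16x2
Op 4 fold_down: fold axis h@8; visible region now rows[8,16) x cols[14,16) = 8x2
Op 5 cut(6, 0): punch at orig (14,14); cuts so far [(14, 14)]; region rows[8,16) x cols[14,16) = 8x2
Unfold 1 (reflect across h@8): 2 holes -> [(1, 14), (14, 14)]
Unfold 2 (reflect across v@14): 4 holes -> [(1, 13), (1, 14), (14, 13), (14, 14)]
Unfold 3 (reflect across v@12): 8 holes -> [(1, 9), (1, 10), (1, 13), (1, 14), (14, 9), (14, 10), (14, 13), (14, 14)]
Unfold 4 (reflect across v@8): 16 holes -> [(1, 1), (1, 2), (1, 5), (1, 6), (1, 9), (1, 10), (1, 13), (1, 14), (14, 1), (14, 2), (14, 5), (14, 6), (14, 9), (14, 10), (14, 13), (14, 14)]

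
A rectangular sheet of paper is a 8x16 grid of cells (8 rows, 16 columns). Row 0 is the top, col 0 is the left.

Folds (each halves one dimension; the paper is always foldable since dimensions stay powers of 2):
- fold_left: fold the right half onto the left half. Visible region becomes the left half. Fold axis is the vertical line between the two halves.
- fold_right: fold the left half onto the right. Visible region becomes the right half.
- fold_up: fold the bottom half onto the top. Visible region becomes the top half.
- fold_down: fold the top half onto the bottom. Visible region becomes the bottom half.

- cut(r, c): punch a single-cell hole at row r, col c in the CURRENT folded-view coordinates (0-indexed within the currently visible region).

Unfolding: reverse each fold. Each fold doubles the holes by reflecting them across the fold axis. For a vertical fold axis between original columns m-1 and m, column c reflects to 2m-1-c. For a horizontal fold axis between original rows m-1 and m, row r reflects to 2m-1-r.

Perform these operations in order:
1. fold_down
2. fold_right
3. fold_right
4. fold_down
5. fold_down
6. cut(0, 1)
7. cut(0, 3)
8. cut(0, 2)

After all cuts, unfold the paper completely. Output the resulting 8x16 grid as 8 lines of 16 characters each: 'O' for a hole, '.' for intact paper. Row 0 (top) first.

Answer: OOO..OOOOOO..OOO
OOO..OOOOOO..OOO
OOO..OOOOOO..OOO
OOO..OOOOOO..OOO
OOO..OOOOOO..OOO
OOO..OOOOOO..OOO
OOO..OOOOOO..OOO
OOO..OOOOOO..OOO

Derivation:
Op 1 fold_down: fold axis h@4; visible region now rows[4,8) x cols[0,16) = 4x16
Op 2 fold_right: fold axis v@8; visible region now rows[4,8) x cols[8,16) = 4x8
Op 3 fold_right: fold axis v@12; visible region now rows[4,8) x cols[12,16) = 4x4
Op 4 fold_down: fold axis h@6; visible region now rows[6,8) x cols[12,16) = 2x4
Op 5 fold_down: fold axis h@7; visible region now rows[7,8) x cols[12,16) = 1x4
Op 6 cut(0, 1): punch at orig (7,13); cuts so far [(7, 13)]; region rows[7,8) x cols[12,16) = 1x4
Op 7 cut(0, 3): punch at orig (7,15); cuts so far [(7, 13), (7, 15)]; region rows[7,8) x cols[12,16) = 1x4
Op 8 cut(0, 2): punch at orig (7,14); cuts so far [(7, 13), (7, 14), (7, 15)]; region rows[7,8) x cols[12,16) = 1x4
Unfold 1 (reflect across h@7): 6 holes -> [(6, 13), (6, 14), (6, 15), (7, 13), (7, 14), (7, 15)]
Unfold 2 (reflect across h@6): 12 holes -> [(4, 13), (4, 14), (4, 15), (5, 13), (5, 14), (5, 15), (6, 13), (6, 14), (6, 15), (7, 13), (7, 14), (7, 15)]
Unfold 3 (reflect across v@12): 24 holes -> [(4, 8), (4, 9), (4, 10), (4, 13), (4, 14), (4, 15), (5, 8), (5, 9), (5, 10), (5, 13), (5, 14), (5, 15), (6, 8), (6, 9), (6, 10), (6, 13), (6, 14), (6, 15), (7, 8), (7, 9), (7, 10), (7, 13), (7, 14), (7, 15)]
Unfold 4 (reflect across v@8): 48 holes -> [(4, 0), (4, 1), (4, 2), (4, 5), (4, 6), (4, 7), (4, 8), (4, 9), (4, 10), (4, 13), (4, 14), (4, 15), (5, 0), (5, 1), (5, 2), (5, 5), (5, 6), (5, 7), (5, 8), (5, 9), (5, 10), (5, 13), (5, 14), (5, 15), (6, 0), (6, 1), (6, 2), (6, 5), (6, 6), (6, 7), (6, 8), (6, 9), (6, 10), (6, 13), (6, 14), (6, 15), (7, 0), (7, 1), (7, 2), (7, 5), (7, 6), (7, 7), (7, 8), (7, 9), (7, 10), (7, 13), (7, 14), (7, 15)]
Unfold 5 (reflect across h@4): 96 holes -> [(0, 0), (0, 1), (0, 2), (0, 5), (0, 6), (0, 7), (0, 8), (0, 9), (0, 10), (0, 13), (0, 14), (0, 15), (1, 0), (1, 1), (1, 2), (1, 5), (1, 6), (1, 7), (1, 8), (1, 9), (1, 10), (1, 13), (1, 14), (1, 15), (2, 0), (2, 1), (2, 2), (2, 5), (2, 6), (2, 7), (2, 8), (2, 9), (2, 10), (2, 13), (2, 14), (2, 15), (3, 0), (3, 1), (3, 2), (3, 5), (3, 6), (3, 7), (3, 8), (3, 9), (3, 10), (3, 13), (3, 14), (3, 15), (4, 0), (4, 1), (4, 2), (4, 5), (4, 6), (4, 7), (4, 8), (4, 9), (4, 10), (4, 13), (4, 14), (4, 15), (5, 0), (5, 1), (5, 2), (5, 5), (5, 6), (5, 7), (5, 8), (5, 9), (5, 10), (5, 13), (5, 14), (5, 15), (6, 0), (6, 1), (6, 2), (6, 5), (6, 6), (6, 7), (6, 8), (6, 9), (6, 10), (6, 13), (6, 14), (6, 15), (7, 0), (7, 1), (7, 2), (7, 5), (7, 6), (7, 7), (7, 8), (7, 9), (7, 10), (7, 13), (7, 14), (7, 15)]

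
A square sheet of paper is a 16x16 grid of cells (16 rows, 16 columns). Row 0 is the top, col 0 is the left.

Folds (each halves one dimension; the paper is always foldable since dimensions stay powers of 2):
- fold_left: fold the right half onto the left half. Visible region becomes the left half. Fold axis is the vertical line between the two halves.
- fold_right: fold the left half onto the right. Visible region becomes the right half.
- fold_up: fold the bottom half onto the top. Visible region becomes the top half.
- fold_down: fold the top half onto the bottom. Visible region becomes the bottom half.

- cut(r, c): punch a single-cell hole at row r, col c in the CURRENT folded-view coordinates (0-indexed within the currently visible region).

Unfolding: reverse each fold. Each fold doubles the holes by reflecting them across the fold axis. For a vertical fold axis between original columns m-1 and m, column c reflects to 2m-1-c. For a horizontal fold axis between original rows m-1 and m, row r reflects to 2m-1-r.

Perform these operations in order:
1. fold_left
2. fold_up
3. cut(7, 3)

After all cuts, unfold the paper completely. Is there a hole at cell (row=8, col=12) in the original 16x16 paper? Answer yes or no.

Answer: yes

Derivation:
Op 1 fold_left: fold axis v@8; visible region now rows[0,16) x cols[0,8) = 16x8
Op 2 fold_up: fold axis h@8; visible region now rows[0,8) x cols[0,8) = 8x8
Op 3 cut(7, 3): punch at orig (7,3); cuts so far [(7, 3)]; region rows[0,8) x cols[0,8) = 8x8
Unfold 1 (reflect across h@8): 2 holes -> [(7, 3), (8, 3)]
Unfold 2 (reflect across v@8): 4 holes -> [(7, 3), (7, 12), (8, 3), (8, 12)]
Holes: [(7, 3), (7, 12), (8, 3), (8, 12)]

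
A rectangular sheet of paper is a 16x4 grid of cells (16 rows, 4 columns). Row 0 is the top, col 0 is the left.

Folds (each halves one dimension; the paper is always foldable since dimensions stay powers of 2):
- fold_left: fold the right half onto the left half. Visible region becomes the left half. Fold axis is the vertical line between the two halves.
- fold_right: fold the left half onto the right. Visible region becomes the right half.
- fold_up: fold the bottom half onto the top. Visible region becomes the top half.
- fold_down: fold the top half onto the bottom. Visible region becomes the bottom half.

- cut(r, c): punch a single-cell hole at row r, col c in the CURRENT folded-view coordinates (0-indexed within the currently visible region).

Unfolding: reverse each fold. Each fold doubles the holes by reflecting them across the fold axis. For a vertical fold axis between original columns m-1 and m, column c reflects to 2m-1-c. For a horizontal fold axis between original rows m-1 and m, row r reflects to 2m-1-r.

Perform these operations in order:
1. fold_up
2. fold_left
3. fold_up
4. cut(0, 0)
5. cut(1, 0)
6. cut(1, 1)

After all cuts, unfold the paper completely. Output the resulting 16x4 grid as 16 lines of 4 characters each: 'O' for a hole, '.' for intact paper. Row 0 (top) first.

Op 1 fold_up: fold axis h@8; visible region now rows[0,8) x cols[0,4) = 8x4
Op 2 fold_left: fold axis v@2; visible region now rows[0,8) x cols[0,2) = 8x2
Op 3 fold_up: fold axis h@4; visible region now rows[0,4) x cols[0,2) = 4x2
Op 4 cut(0, 0): punch at orig (0,0); cuts so far [(0, 0)]; region rows[0,4) x cols[0,2) = 4x2
Op 5 cut(1, 0): punch at orig (1,0); cuts so far [(0, 0), (1, 0)]; region rows[0,4) x cols[0,2) = 4x2
Op 6 cut(1, 1): punch at orig (1,1); cuts so far [(0, 0), (1, 0), (1, 1)]; region rows[0,4) x cols[0,2) = 4x2
Unfold 1 (reflect across h@4): 6 holes -> [(0, 0), (1, 0), (1, 1), (6, 0), (6, 1), (7, 0)]
Unfold 2 (reflect across v@2): 12 holes -> [(0, 0), (0, 3), (1, 0), (1, 1), (1, 2), (1, 3), (6, 0), (6, 1), (6, 2), (6, 3), (7, 0), (7, 3)]
Unfold 3 (reflect across h@8): 24 holes -> [(0, 0), (0, 3), (1, 0), (1, 1), (1, 2), (1, 3), (6, 0), (6, 1), (6, 2), (6, 3), (7, 0), (7, 3), (8, 0), (8, 3), (9, 0), (9, 1), (9, 2), (9, 3), (14, 0), (14, 1), (14, 2), (14, 3), (15, 0), (15, 3)]

Answer: O..O
OOOO
....
....
....
....
OOOO
O..O
O..O
OOOO
....
....
....
....
OOOO
O..O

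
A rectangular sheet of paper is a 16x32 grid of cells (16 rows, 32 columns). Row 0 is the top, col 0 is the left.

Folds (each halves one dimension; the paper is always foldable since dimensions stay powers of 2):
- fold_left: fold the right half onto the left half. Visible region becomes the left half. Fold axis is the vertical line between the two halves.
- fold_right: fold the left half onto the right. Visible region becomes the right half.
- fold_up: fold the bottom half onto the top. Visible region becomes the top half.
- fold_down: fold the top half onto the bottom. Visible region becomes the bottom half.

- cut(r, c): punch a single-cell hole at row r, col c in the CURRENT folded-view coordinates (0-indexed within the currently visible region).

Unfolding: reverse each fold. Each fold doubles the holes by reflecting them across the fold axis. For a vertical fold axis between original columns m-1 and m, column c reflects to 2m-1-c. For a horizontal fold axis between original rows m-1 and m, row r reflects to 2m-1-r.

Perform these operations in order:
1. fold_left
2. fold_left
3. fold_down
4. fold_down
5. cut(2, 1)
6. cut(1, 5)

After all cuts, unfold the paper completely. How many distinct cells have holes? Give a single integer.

Op 1 fold_left: fold axis v@16; visible region now rows[0,16) x cols[0,16) = 16x16
Op 2 fold_left: fold axis v@8; visible region now rows[0,16) x cols[0,8) = 16x8
Op 3 fold_down: fold axis h@8; visible region now rows[8,16) x cols[0,8) = 8x8
Op 4 fold_down: fold axis h@12; visible region now rows[12,16) x cols[0,8) = 4x8
Op 5 cut(2, 1): punch at orig (14,1); cuts so far [(14, 1)]; region rows[12,16) x cols[0,8) = 4x8
Op 6 cut(1, 5): punch at orig (13,5); cuts so far [(13, 5), (14, 1)]; region rows[12,16) x cols[0,8) = 4x8
Unfold 1 (reflect across h@12): 4 holes -> [(9, 1), (10, 5), (13, 5), (14, 1)]
Unfold 2 (reflect across h@8): 8 holes -> [(1, 1), (2, 5), (5, 5), (6, 1), (9, 1), (10, 5), (13, 5), (14, 1)]
Unfold 3 (reflect across v@8): 16 holes -> [(1, 1), (1, 14), (2, 5), (2, 10), (5, 5), (5, 10), (6, 1), (6, 14), (9, 1), (9, 14), (10, 5), (10, 10), (13, 5), (13, 10), (14, 1), (14, 14)]
Unfold 4 (reflect across v@16): 32 holes -> [(1, 1), (1, 14), (1, 17), (1, 30), (2, 5), (2, 10), (2, 21), (2, 26), (5, 5), (5, 10), (5, 21), (5, 26), (6, 1), (6, 14), (6, 17), (6, 30), (9, 1), (9, 14), (9, 17), (9, 30), (10, 5), (10, 10), (10, 21), (10, 26), (13, 5), (13, 10), (13, 21), (13, 26), (14, 1), (14, 14), (14, 17), (14, 30)]

Answer: 32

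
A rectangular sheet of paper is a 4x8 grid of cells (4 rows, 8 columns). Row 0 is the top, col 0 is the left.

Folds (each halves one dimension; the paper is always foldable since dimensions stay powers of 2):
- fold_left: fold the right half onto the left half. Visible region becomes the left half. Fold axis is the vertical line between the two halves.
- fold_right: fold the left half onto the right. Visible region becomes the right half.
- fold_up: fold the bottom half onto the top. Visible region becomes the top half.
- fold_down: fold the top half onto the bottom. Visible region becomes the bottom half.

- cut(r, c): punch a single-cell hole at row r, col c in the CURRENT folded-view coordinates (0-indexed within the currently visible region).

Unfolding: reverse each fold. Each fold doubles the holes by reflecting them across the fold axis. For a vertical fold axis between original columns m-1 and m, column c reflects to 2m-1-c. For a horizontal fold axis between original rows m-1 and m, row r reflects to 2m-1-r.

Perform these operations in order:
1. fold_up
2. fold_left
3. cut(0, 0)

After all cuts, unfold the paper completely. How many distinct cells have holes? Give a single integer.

Op 1 fold_up: fold axis h@2; visible region now rows[0,2) x cols[0,8) = 2x8
Op 2 fold_left: fold axis v@4; visible region now rows[0,2) x cols[0,4) = 2x4
Op 3 cut(0, 0): punch at orig (0,0); cuts so far [(0, 0)]; region rows[0,2) x cols[0,4) = 2x4
Unfold 1 (reflect across v@4): 2 holes -> [(0, 0), (0, 7)]
Unfold 2 (reflect across h@2): 4 holes -> [(0, 0), (0, 7), (3, 0), (3, 7)]

Answer: 4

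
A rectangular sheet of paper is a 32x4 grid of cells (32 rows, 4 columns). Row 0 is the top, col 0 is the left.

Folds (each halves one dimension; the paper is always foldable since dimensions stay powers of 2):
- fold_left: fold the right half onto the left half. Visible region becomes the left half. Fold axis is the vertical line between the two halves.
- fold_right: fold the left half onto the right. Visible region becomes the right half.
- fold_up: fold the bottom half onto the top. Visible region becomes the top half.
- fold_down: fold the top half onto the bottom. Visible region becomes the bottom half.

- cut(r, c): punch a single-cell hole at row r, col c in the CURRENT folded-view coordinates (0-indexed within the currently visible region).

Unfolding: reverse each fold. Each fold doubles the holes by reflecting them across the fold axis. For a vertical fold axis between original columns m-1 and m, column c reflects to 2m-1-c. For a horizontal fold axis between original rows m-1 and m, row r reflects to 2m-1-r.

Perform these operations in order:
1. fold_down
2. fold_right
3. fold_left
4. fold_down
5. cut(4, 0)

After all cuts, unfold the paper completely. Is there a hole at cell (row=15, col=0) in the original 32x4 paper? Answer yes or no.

Op 1 fold_down: fold axis h@16; visible region now rows[16,32) x cols[0,4) = 16x4
Op 2 fold_right: fold axis v@2; visible region now rows[16,32) x cols[2,4) = 16x2
Op 3 fold_left: fold axis v@3; visible region now rows[16,32) x cols[2,3) = 16x1
Op 4 fold_down: fold axis h@24; visible region now rows[24,32) x cols[2,3) = 8x1
Op 5 cut(4, 0): punch at orig (28,2); cuts so far [(28, 2)]; region rows[24,32) x cols[2,3) = 8x1
Unfold 1 (reflect across h@24): 2 holes -> [(19, 2), (28, 2)]
Unfold 2 (reflect across v@3): 4 holes -> [(19, 2), (19, 3), (28, 2), (28, 3)]
Unfold 3 (reflect across v@2): 8 holes -> [(19, 0), (19, 1), (19, 2), (19, 3), (28, 0), (28, 1), (28, 2), (28, 3)]
Unfold 4 (reflect across h@16): 16 holes -> [(3, 0), (3, 1), (3, 2), (3, 3), (12, 0), (12, 1), (12, 2), (12, 3), (19, 0), (19, 1), (19, 2), (19, 3), (28, 0), (28, 1), (28, 2), (28, 3)]
Holes: [(3, 0), (3, 1), (3, 2), (3, 3), (12, 0), (12, 1), (12, 2), (12, 3), (19, 0), (19, 1), (19, 2), (19, 3), (28, 0), (28, 1), (28, 2), (28, 3)]

Answer: no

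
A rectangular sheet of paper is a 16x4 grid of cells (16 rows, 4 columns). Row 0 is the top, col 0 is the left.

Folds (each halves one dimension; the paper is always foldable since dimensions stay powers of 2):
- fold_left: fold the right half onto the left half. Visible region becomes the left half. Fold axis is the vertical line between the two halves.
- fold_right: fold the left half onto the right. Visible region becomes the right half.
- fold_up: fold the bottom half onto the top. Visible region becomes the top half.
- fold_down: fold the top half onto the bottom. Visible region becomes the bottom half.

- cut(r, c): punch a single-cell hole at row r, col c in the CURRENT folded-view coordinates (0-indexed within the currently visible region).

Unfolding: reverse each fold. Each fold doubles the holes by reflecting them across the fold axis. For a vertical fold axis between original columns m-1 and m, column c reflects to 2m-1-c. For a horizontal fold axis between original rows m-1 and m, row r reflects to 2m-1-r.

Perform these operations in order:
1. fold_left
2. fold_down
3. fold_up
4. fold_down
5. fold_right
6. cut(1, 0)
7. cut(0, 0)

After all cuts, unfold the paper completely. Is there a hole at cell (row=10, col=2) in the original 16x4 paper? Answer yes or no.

Op 1 fold_left: fold axis v@2; visible region now rows[0,16) x cols[0,2) = 16x2
Op 2 fold_down: fold axis h@8; visible region now rows[8,16) x cols[0,2) = 8x2
Op 3 fold_up: fold axis h@12; visible region now rows[8,12) x cols[0,2) = 4x2
Op 4 fold_down: fold axis h@10; visible region now rows[10,12) x cols[0,2) = 2x2
Op 5 fold_right: fold axis v@1; visible region now rows[10,12) x cols[1,2) = 2x1
Op 6 cut(1, 0): punch at orig (11,1); cuts so far [(11, 1)]; region rows[10,12) x cols[1,2) = 2x1
Op 7 cut(0, 0): punch at orig (10,1); cuts so far [(10, 1), (11, 1)]; region rows[10,12) x cols[1,2) = 2x1
Unfold 1 (reflect across v@1): 4 holes -> [(10, 0), (10, 1), (11, 0), (11, 1)]
Unfold 2 (reflect across h@10): 8 holes -> [(8, 0), (8, 1), (9, 0), (9, 1), (10, 0), (10, 1), (11, 0), (11, 1)]
Unfold 3 (reflect across h@12): 16 holes -> [(8, 0), (8, 1), (9, 0), (9, 1), (10, 0), (10, 1), (11, 0), (11, 1), (12, 0), (12, 1), (13, 0), (13, 1), (14, 0), (14, 1), (15, 0), (15, 1)]
Unfold 4 (reflect across h@8): 32 holes -> [(0, 0), (0, 1), (1, 0), (1, 1), (2, 0), (2, 1), (3, 0), (3, 1), (4, 0), (4, 1), (5, 0), (5, 1), (6, 0), (6, 1), (7, 0), (7, 1), (8, 0), (8, 1), (9, 0), (9, 1), (10, 0), (10, 1), (11, 0), (11, 1), (12, 0), (12, 1), (13, 0), (13, 1), (14, 0), (14, 1), (15, 0), (15, 1)]
Unfold 5 (reflect across v@2): 64 holes -> [(0, 0), (0, 1), (0, 2), (0, 3), (1, 0), (1, 1), (1, 2), (1, 3), (2, 0), (2, 1), (2, 2), (2, 3), (3, 0), (3, 1), (3, 2), (3, 3), (4, 0), (4, 1), (4, 2), (4, 3), (5, 0), (5, 1), (5, 2), (5, 3), (6, 0), (6, 1), (6, 2), (6, 3), (7, 0), (7, 1), (7, 2), (7, 3), (8, 0), (8, 1), (8, 2), (8, 3), (9, 0), (9, 1), (9, 2), (9, 3), (10, 0), (10, 1), (10, 2), (10, 3), (11, 0), (11, 1), (11, 2), (11, 3), (12, 0), (12, 1), (12, 2), (12, 3), (13, 0), (13, 1), (13, 2), (13, 3), (14, 0), (14, 1), (14, 2), (14, 3), (15, 0), (15, 1), (15, 2), (15, 3)]
Holes: [(0, 0), (0, 1), (0, 2), (0, 3), (1, 0), (1, 1), (1, 2), (1, 3), (2, 0), (2, 1), (2, 2), (2, 3), (3, 0), (3, 1), (3, 2), (3, 3), (4, 0), (4, 1), (4, 2), (4, 3), (5, 0), (5, 1), (5, 2), (5, 3), (6, 0), (6, 1), (6, 2), (6, 3), (7, 0), (7, 1), (7, 2), (7, 3), (8, 0), (8, 1), (8, 2), (8, 3), (9, 0), (9, 1), (9, 2), (9, 3), (10, 0), (10, 1), (10, 2), (10, 3), (11, 0), (11, 1), (11, 2), (11, 3), (12, 0), (12, 1), (12, 2), (12, 3), (13, 0), (13, 1), (13, 2), (13, 3), (14, 0), (14, 1), (14, 2), (14, 3), (15, 0), (15, 1), (15, 2), (15, 3)]

Answer: yes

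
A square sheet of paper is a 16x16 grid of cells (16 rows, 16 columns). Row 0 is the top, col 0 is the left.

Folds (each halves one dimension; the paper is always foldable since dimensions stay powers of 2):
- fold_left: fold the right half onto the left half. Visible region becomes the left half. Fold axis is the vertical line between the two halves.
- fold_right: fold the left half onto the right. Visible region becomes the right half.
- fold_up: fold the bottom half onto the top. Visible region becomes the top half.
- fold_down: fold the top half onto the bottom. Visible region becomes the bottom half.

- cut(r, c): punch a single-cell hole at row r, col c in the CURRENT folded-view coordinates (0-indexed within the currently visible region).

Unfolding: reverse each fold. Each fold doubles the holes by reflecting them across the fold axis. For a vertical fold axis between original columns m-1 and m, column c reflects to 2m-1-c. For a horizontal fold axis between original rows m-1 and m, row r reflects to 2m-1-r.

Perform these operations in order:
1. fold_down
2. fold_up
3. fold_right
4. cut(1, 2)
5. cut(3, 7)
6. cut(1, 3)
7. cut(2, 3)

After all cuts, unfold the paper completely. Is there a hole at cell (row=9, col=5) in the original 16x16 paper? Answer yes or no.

Op 1 fold_down: fold axis h@8; visible region now rows[8,16) x cols[0,16) = 8x16
Op 2 fold_up: fold axis h@12; visible region now rows[8,12) x cols[0,16) = 4x16
Op 3 fold_right: fold axis v@8; visible region now rows[8,12) x cols[8,16) = 4x8
Op 4 cut(1, 2): punch at orig (9,10); cuts so far [(9, 10)]; region rows[8,12) x cols[8,16) = 4x8
Op 5 cut(3, 7): punch at orig (11,15); cuts so far [(9, 10), (11, 15)]; region rows[8,12) x cols[8,16) = 4x8
Op 6 cut(1, 3): punch at orig (9,11); cuts so far [(9, 10), (9, 11), (11, 15)]; region rows[8,12) x cols[8,16) = 4x8
Op 7 cut(2, 3): punch at orig (10,11); cuts so far [(9, 10), (9, 11), (10, 11), (11, 15)]; region rows[8,12) x cols[8,16) = 4x8
Unfold 1 (reflect across v@8): 8 holes -> [(9, 4), (9, 5), (9, 10), (9, 11), (10, 4), (10, 11), (11, 0), (11, 15)]
Unfold 2 (reflect across h@12): 16 holes -> [(9, 4), (9, 5), (9, 10), (9, 11), (10, 4), (10, 11), (11, 0), (11, 15), (12, 0), (12, 15), (13, 4), (13, 11), (14, 4), (14, 5), (14, 10), (14, 11)]
Unfold 3 (reflect across h@8): 32 holes -> [(1, 4), (1, 5), (1, 10), (1, 11), (2, 4), (2, 11), (3, 0), (3, 15), (4, 0), (4, 15), (5, 4), (5, 11), (6, 4), (6, 5), (6, 10), (6, 11), (9, 4), (9, 5), (9, 10), (9, 11), (10, 4), (10, 11), (11, 0), (11, 15), (12, 0), (12, 15), (13, 4), (13, 11), (14, 4), (14, 5), (14, 10), (14, 11)]
Holes: [(1, 4), (1, 5), (1, 10), (1, 11), (2, 4), (2, 11), (3, 0), (3, 15), (4, 0), (4, 15), (5, 4), (5, 11), (6, 4), (6, 5), (6, 10), (6, 11), (9, 4), (9, 5), (9, 10), (9, 11), (10, 4), (10, 11), (11, 0), (11, 15), (12, 0), (12, 15), (13, 4), (13, 11), (14, 4), (14, 5), (14, 10), (14, 11)]

Answer: yes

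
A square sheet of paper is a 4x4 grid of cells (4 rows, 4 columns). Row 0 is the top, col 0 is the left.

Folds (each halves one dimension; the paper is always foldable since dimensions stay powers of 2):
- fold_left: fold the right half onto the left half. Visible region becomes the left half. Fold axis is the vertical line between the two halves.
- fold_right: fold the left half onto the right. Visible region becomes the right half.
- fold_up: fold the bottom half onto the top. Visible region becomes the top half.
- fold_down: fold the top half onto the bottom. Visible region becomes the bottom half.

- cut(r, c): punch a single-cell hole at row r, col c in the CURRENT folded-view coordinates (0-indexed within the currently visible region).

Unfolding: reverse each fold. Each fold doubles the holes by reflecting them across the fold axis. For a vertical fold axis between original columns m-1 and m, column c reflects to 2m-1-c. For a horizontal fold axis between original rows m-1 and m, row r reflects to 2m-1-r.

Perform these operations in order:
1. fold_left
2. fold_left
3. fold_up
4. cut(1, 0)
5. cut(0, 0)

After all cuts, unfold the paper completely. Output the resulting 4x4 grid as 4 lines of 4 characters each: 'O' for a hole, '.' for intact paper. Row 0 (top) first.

Op 1 fold_left: fold axis v@2; visible region now rows[0,4) x cols[0,2) = 4x2
Op 2 fold_left: fold axis v@1; visible region now rows[0,4) x cols[0,1) = 4x1
Op 3 fold_up: fold axis h@2; visible region now rows[0,2) x cols[0,1) = 2x1
Op 4 cut(1, 0): punch at orig (1,0); cuts so far [(1, 0)]; region rows[0,2) x cols[0,1) = 2x1
Op 5 cut(0, 0): punch at orig (0,0); cuts so far [(0, 0), (1, 0)]; region rows[0,2) x cols[0,1) = 2x1
Unfold 1 (reflect across h@2): 4 holes -> [(0, 0), (1, 0), (2, 0), (3, 0)]
Unfold 2 (reflect across v@1): 8 holes -> [(0, 0), (0, 1), (1, 0), (1, 1), (2, 0), (2, 1), (3, 0), (3, 1)]
Unfold 3 (reflect across v@2): 16 holes -> [(0, 0), (0, 1), (0, 2), (0, 3), (1, 0), (1, 1), (1, 2), (1, 3), (2, 0), (2, 1), (2, 2), (2, 3), (3, 0), (3, 1), (3, 2), (3, 3)]

Answer: OOOO
OOOO
OOOO
OOOO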